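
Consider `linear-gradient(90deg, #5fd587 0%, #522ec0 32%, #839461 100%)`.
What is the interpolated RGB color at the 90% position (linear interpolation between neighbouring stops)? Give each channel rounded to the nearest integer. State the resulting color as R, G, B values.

(124, 133, 111)

90% lies between the 32% and 100% stops, so the local fraction is t = (90 − 32)/(100 − 32) = 58/68 ≈ 0.8529.
#522ec0 → (82, 46, 192); #839461 → (131, 148, 97).
R = 82 + 0.8529 × (131 − 82) = 123.792 → 124
G = 46 + 0.8529 × (148 − 46) = 132.996 → 133
B = 192 + 0.8529 × (97 − 192) = 110.975 → 111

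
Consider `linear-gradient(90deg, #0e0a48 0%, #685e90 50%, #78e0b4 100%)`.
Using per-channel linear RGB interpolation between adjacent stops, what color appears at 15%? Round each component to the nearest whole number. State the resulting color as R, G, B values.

(41, 35, 94)

15% lies between the 0% and 50% stops, so the local fraction is t = (15 − 0)/(50 − 0) = 15/50 ≈ 0.3.
#0e0a48 → (14, 10, 72); #685e90 → (104, 94, 144).
R = 14 + 0.3 × (104 − 14) = 41 → 41
G = 10 + 0.3 × (94 − 10) = 35.2 → 35
B = 72 + 0.3 × (144 − 72) = 93.6 → 94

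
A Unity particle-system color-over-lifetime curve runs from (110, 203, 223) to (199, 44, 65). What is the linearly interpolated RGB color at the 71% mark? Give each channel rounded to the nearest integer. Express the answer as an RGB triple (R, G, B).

(173, 90, 111)

71% corresponds to t = 0.71.
R = 110 + 0.71 × (199 − 110) = 110 + 0.71 × 89 = 173.19 → 173
G = 203 + 0.71 × (44 − 203) = 203 + 0.71 × -159 = 90.11 → 90
B = 223 + 0.71 × (65 − 223) = 223 + 0.71 × -158 = 110.82 → 111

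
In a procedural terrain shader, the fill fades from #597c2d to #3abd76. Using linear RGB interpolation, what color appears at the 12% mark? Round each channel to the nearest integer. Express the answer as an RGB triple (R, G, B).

#597c2d → (89, 124, 45); #3abd76 → (58, 189, 118).
12% corresponds to t = 0.12.
R = 89 + 0.12 × (58 − 89) = 89 + 0.12 × -31 = 85.28 → 85
G = 124 + 0.12 × (189 − 124) = 124 + 0.12 × 65 = 131.8 → 132
B = 45 + 0.12 × (118 − 45) = 45 + 0.12 × 73 = 53.76 → 54
So the blended color is (85, 132, 54), about #558436.

(85, 132, 54)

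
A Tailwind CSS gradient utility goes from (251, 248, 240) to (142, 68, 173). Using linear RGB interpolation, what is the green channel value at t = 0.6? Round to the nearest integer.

G = 248 + 0.6 × (68 − 248) = 140 → 140

140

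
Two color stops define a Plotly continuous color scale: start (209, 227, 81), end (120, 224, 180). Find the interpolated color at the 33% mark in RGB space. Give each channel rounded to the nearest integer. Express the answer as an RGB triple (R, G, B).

(180, 226, 114)

33% corresponds to t = 0.33.
R = 209 + 0.33 × (120 − 209) = 209 + 0.33 × -89 = 179.63 → 180
G = 227 + 0.33 × (224 − 227) = 227 + 0.33 × -3 = 226.01 → 226
B = 81 + 0.33 × (180 − 81) = 81 + 0.33 × 99 = 113.67 → 114
So the blended color is (180, 226, 114), about #b4e272.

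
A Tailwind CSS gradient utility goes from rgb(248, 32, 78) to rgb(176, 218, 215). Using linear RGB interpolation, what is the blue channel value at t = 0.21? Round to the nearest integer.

B = 78 + 0.21 × (215 − 78) = 106.77 → 107

107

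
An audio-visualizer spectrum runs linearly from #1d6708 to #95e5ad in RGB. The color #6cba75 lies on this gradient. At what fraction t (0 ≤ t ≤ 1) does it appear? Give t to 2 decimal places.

0.66

Invert the lerp on the B channel (largest span, 165): t = (117 − 8) / (173 − 8) = 109/165 = 0.66061.
Check on R: (108 − 29)/(149 − 29) = 0.6583 ✓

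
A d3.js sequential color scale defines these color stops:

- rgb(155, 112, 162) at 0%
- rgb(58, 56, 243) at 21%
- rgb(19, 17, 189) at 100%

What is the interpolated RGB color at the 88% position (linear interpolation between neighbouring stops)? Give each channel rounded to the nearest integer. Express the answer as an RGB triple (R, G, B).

88% lies between the 21% and 100% stops, so the local fraction is t = (88 − 21)/(100 − 21) = 67/79 ≈ 0.8481.
R = 58 + 0.8481 × (19 − 58) = 24.924 → 25
G = 56 + 0.8481 × (17 − 56) = 22.924 → 23
B = 243 + 0.8481 × (189 − 243) = 197.203 → 197

(25, 23, 197)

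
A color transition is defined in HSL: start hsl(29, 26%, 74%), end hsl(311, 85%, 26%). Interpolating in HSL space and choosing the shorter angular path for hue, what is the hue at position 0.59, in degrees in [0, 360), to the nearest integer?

343

Hue: 311 − 29 = 282°, but |282| > 180 so the shorter arc goes the other way: Δh = 282 − 360 = -78°.
H = 29 + 0.59 × (-78) = -17.02 → -17 → -17 mod 360 = 343°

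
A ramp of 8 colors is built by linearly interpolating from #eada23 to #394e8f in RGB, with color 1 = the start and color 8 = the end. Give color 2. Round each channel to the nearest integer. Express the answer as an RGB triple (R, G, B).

With 8 swatches and endpoints inclusive, swatch 2 sits at t = (2 − 1)/(8 − 1) = 1/7 ≈ 0.1429.
#eada23 → (234, 218, 35); #394e8f → (57, 78, 143).
R = 234 + 0.1429 × (57 − 234) = 208.707 → 209
G = 218 + 0.1429 × (78 − 218) = 197.994 → 198
B = 35 + 0.1429 × (143 − 35) = 50.433 → 50

(209, 198, 50)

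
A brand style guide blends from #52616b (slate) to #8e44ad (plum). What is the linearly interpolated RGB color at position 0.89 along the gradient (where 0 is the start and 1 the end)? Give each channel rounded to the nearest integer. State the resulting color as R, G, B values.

#52616b → (82, 97, 107); #8e44ad → (142, 68, 173).
R = 82 + 0.89 × (142 − 82) = 82 + 0.89 × 60 = 135.4 → 135
G = 97 + 0.89 × (68 − 97) = 97 + 0.89 × -29 = 71.19 → 71
B = 107 + 0.89 × (173 − 107) = 107 + 0.89 × 66 = 165.74 → 166

(135, 71, 166)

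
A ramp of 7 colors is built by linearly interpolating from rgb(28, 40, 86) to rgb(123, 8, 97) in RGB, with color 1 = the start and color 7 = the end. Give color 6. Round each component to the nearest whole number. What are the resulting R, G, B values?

(107, 13, 95)

With 7 swatches and endpoints inclusive, swatch 6 sits at t = (6 − 1)/(7 − 1) = 5/6 ≈ 0.8333.
R = 28 + 0.8333 × (123 − 28) = 107.163 → 107
G = 40 + 0.8333 × (8 − 40) = 13.334 → 13
B = 86 + 0.8333 × (97 − 86) = 95.166 → 95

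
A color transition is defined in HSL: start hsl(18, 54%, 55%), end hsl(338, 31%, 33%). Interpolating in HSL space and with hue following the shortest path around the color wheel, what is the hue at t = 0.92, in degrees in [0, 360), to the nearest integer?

Hue: 338 − 18 = 320°, but |320| > 180 so the shorter arc goes the other way: Δh = 320 − 360 = -40°.
H = 18 + 0.92 × (-40) = -18.8 → -19 → -19 mod 360 = 341°

341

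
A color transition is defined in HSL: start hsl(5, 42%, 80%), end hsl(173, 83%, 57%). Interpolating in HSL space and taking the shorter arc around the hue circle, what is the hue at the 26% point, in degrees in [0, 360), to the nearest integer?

49

Hue arc: Δh = 173 − 5 = 168° (|Δh| ≤ 180, already the shorter path).
H = 5 + 0.26 × (168) = 48.68 → 49°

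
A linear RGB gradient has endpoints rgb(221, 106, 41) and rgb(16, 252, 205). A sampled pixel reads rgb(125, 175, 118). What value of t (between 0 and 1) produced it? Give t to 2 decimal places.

0.47

Invert the lerp on the R channel (largest span, 205): t = (125 − 221) / (16 − 221) = -96/-205 = 0.46829.
Check on G: (175 − 106)/(252 − 106) = 0.4726 ✓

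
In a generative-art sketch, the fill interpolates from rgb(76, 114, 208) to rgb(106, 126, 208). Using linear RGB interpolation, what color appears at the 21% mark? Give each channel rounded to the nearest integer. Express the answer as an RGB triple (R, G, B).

(82, 117, 208)

21% corresponds to t = 0.21.
R = 76 + 0.21 × (106 − 76) = 76 + 0.21 × 30 = 82.3 → 82
G = 114 + 0.21 × (126 − 114) = 114 + 0.21 × 12 = 116.52 → 117
B = 208 + 0.21 × (208 − 208) = 208 + 0.21 × 0 = 208 → 208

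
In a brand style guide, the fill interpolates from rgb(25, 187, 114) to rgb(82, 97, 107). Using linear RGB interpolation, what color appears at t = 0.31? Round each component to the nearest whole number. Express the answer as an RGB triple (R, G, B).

(43, 159, 112)

R = 25 + 0.31 × (82 − 25) = 25 + 0.31 × 57 = 42.67 → 43
G = 187 + 0.31 × (97 − 187) = 187 + 0.31 × -90 = 159.1 → 159
B = 114 + 0.31 × (107 − 114) = 114 + 0.31 × -7 = 111.83 → 112
So the blended color is (43, 159, 112), about #2b9f70.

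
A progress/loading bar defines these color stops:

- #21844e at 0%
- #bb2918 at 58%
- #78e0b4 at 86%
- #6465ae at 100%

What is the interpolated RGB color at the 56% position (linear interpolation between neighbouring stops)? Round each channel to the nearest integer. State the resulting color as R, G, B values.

56% lies between the 0% and 58% stops, so the local fraction is t = (56 − 0)/(58 − 0) = 56/58 ≈ 0.9655.
#21844e → (33, 132, 78); #bb2918 → (187, 41, 24).
R = 33 + 0.9655 × (187 − 33) = 181.687 → 182
G = 132 + 0.9655 × (41 − 132) = 44.139 → 44
B = 78 + 0.9655 × (24 − 78) = 25.863 → 26

(182, 44, 26)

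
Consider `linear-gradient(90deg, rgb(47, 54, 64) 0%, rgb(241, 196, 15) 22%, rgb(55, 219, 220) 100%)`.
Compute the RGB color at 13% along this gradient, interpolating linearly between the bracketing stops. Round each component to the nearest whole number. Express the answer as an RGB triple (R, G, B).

13% lies between the 0% and 22% stops, so the local fraction is t = (13 − 0)/(22 − 0) = 13/22 ≈ 0.5909.
R = 47 + 0.5909 × (241 − 47) = 161.635 → 162
G = 54 + 0.5909 × (196 − 54) = 137.908 → 138
B = 64 + 0.5909 × (15 − 64) = 35.046 → 35

(162, 138, 35)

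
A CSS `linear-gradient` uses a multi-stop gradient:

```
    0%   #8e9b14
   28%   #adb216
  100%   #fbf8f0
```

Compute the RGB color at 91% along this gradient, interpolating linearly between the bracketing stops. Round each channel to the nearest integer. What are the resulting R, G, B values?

91% lies between the 28% and 100% stops, so the local fraction is t = (91 − 28)/(100 − 28) = 63/72 ≈ 0.875.
#adb216 → (173, 178, 22); #fbf8f0 → (251, 248, 240).
R = 173 + 0.875 × (251 − 173) = 241.25 → 241
G = 178 + 0.875 × (248 − 178) = 239.25 → 239
B = 22 + 0.875 × (240 − 22) = 212.75 → 213

(241, 239, 213)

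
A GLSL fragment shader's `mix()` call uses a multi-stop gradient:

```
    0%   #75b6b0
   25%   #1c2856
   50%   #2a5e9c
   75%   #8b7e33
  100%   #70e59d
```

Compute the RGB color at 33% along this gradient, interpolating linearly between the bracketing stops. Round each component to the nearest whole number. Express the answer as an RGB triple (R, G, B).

33% lies between the 25% and 50% stops, so the local fraction is t = (33 − 25)/(50 − 25) = 8/25 ≈ 0.32.
#1c2856 → (28, 40, 86); #2a5e9c → (42, 94, 156).
R = 28 + 0.32 × (42 − 28) = 32.48 → 32
G = 40 + 0.32 × (94 − 40) = 57.28 → 57
B = 86 + 0.32 × (156 − 86) = 108.4 → 108

(32, 57, 108)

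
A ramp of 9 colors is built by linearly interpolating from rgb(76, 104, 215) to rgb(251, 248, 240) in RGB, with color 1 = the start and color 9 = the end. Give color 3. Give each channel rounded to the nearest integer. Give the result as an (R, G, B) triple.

(120, 140, 221)

With 9 swatches and endpoints inclusive, swatch 3 sits at t = (3 − 1)/(9 − 1) = 2/8 ≈ 0.25.
R = 76 + 0.25 × (251 − 76) = 119.75 → 120
G = 104 + 0.25 × (248 − 104) = 140 → 140
B = 215 + 0.25 × (240 − 215) = 221.25 → 221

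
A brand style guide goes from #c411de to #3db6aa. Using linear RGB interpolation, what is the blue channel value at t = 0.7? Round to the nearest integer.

B₁ = 222 (from #c411de), B₂ = 170 (from #3db6aa).
B = 222 + 0.7 × (170 − 222) = 185.6 → 186

186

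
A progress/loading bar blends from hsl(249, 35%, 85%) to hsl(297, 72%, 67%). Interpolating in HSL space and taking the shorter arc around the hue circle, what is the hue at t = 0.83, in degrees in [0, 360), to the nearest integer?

Hue arc: Δh = 297 − 249 = 48° (|Δh| ≤ 180, already the shorter path).
H = 249 + 0.83 × (48) = 288.84 → 289°

289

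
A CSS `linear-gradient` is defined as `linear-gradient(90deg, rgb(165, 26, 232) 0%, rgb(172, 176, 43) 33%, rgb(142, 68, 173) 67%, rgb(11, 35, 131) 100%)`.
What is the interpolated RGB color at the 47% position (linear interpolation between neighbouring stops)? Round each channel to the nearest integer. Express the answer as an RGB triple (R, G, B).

47% lies between the 33% and 67% stops, so the local fraction is t = (47 − 33)/(67 − 33) = 14/34 ≈ 0.4118.
R = 172 + 0.4118 × (142 − 172) = 159.646 → 160
G = 176 + 0.4118 × (68 − 176) = 131.526 → 132
B = 43 + 0.4118 × (173 − 43) = 96.534 → 97

(160, 132, 97)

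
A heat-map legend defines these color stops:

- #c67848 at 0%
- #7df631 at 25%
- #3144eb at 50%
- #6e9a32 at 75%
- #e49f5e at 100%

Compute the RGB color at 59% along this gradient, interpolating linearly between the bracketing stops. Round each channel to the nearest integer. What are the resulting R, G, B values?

59% lies between the 50% and 75% stops, so the local fraction is t = (59 − 50)/(75 − 50) = 9/25 ≈ 0.36.
#3144eb → (49, 68, 235); #6e9a32 → (110, 154, 50).
R = 49 + 0.36 × (110 − 49) = 70.96 → 71
G = 68 + 0.36 × (154 − 68) = 98.96 → 99
B = 235 + 0.36 × (50 − 235) = 168.4 → 168

(71, 99, 168)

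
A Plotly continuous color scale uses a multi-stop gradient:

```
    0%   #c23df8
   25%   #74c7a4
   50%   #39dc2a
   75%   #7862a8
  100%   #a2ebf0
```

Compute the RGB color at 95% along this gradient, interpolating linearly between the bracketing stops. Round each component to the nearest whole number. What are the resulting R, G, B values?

95% lies between the 75% and 100% stops, so the local fraction is t = (95 − 75)/(100 − 75) = 20/25 ≈ 0.8.
#7862a8 → (120, 98, 168); #a2ebf0 → (162, 235, 240).
R = 120 + 0.8 × (162 − 120) = 153.6 → 154
G = 98 + 0.8 × (235 − 98) = 207.6 → 208
B = 168 + 0.8 × (240 − 168) = 225.6 → 226

(154, 208, 226)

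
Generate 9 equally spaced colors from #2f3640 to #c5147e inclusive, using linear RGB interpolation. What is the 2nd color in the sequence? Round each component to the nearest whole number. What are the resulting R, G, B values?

(66, 50, 72)

With 9 swatches and endpoints inclusive, swatch 2 sits at t = (2 − 1)/(9 − 1) = 1/8 ≈ 0.125.
#2f3640 → (47, 54, 64); #c5147e → (197, 20, 126).
R = 47 + 0.125 × (197 − 47) = 65.75 → 66
G = 54 + 0.125 × (20 − 54) = 49.75 → 50
B = 64 + 0.125 × (126 − 64) = 71.75 → 72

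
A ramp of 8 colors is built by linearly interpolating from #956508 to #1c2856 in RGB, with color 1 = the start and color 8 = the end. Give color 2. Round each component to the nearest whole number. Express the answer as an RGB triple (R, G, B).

(132, 92, 19)

With 8 swatches and endpoints inclusive, swatch 2 sits at t = (2 − 1)/(8 − 1) = 1/7 ≈ 0.1429.
#956508 → (149, 101, 8); #1c2856 → (28, 40, 86).
R = 149 + 0.1429 × (28 − 149) = 131.709 → 132
G = 101 + 0.1429 × (40 − 101) = 92.283 → 92
B = 8 + 0.1429 × (86 − 8) = 19.146 → 19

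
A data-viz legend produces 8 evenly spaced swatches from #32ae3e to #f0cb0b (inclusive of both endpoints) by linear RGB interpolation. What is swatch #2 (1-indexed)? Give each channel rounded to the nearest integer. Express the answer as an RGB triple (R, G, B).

(77, 178, 55)

With 8 swatches and endpoints inclusive, swatch 2 sits at t = (2 − 1)/(8 − 1) = 1/7 ≈ 0.1429.
#32ae3e → (50, 174, 62); #f0cb0b → (240, 203, 11).
R = 50 + 0.1429 × (240 − 50) = 77.151 → 77
G = 174 + 0.1429 × (203 − 174) = 178.144 → 178
B = 62 + 0.1429 × (11 − 62) = 54.712 → 55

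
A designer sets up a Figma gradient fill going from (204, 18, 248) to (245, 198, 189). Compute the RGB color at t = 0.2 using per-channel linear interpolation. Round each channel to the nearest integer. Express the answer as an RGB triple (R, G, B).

R = 204 + 0.2 × (245 − 204) = 204 + 0.2 × 41 = 212.2 → 212
G = 18 + 0.2 × (198 − 18) = 18 + 0.2 × 180 = 54 → 54
B = 248 + 0.2 × (189 − 248) = 248 + 0.2 × -59 = 236.2 → 236

(212, 54, 236)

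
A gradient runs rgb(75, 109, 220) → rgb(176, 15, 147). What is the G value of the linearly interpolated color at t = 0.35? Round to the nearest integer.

76

G = 109 + 0.35 × (15 − 109) = 76.1 → 76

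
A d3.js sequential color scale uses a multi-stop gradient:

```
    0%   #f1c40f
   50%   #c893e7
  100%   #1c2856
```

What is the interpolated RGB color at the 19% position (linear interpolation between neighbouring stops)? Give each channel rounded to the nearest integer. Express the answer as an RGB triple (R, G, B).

(225, 177, 97)

19% lies between the 0% and 50% stops, so the local fraction is t = (19 − 0)/(50 − 0) = 19/50 ≈ 0.38.
#f1c40f → (241, 196, 15); #c893e7 → (200, 147, 231).
R = 241 + 0.38 × (200 − 241) = 225.42 → 225
G = 196 + 0.38 × (147 − 196) = 177.38 → 177
B = 15 + 0.38 × (231 − 15) = 97.08 → 97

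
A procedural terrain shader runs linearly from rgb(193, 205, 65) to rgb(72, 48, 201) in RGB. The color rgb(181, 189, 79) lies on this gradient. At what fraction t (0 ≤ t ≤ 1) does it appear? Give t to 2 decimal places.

0.10

Invert the lerp on the G channel (largest span, 157): t = (189 − 205) / (48 − 205) = -16/-157 = 0.10191.
Check on R: (181 − 193)/(72 − 193) = 0.09917 ✓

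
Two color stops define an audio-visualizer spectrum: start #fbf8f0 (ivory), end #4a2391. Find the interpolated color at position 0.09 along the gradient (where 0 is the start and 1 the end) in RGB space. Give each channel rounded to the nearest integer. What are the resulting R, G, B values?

(235, 229, 231)

#fbf8f0 → (251, 248, 240); #4a2391 → (74, 35, 145).
R = 251 + 0.09 × (74 − 251) = 251 + 0.09 × -177 = 235.07 → 235
G = 248 + 0.09 × (35 − 248) = 248 + 0.09 × -213 = 228.83 → 229
B = 240 + 0.09 × (145 − 240) = 240 + 0.09 × -95 = 231.45 → 231
So the blended color is (235, 229, 231), about #ebe5e7.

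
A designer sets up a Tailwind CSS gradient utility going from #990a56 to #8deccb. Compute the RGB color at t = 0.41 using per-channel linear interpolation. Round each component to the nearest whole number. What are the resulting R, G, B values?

(148, 103, 134)

#990a56 → (153, 10, 86); #8deccb → (141, 236, 203).
R = 153 + 0.41 × (141 − 153) = 153 + 0.41 × -12 = 148.08 → 148
G = 10 + 0.41 × (236 − 10) = 10 + 0.41 × 226 = 102.66 → 103
B = 86 + 0.41 × (203 − 86) = 86 + 0.41 × 117 = 133.97 → 134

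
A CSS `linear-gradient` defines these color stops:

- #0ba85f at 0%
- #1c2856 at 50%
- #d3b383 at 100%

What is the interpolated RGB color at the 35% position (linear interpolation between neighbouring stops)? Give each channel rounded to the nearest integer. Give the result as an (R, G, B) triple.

35% lies between the 0% and 50% stops, so the local fraction is t = (35 − 0)/(50 − 0) = 35/50 ≈ 0.7.
#0ba85f → (11, 168, 95); #1c2856 → (28, 40, 86).
R = 11 + 0.7 × (28 − 11) = 22.9 → 23
G = 168 + 0.7 × (40 − 168) = 78.4 → 78
B = 95 + 0.7 × (86 − 95) = 88.7 → 89

(23, 78, 89)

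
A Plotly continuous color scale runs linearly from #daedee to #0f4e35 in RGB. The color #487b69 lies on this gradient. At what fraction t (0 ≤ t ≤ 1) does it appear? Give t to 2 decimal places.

0.72

Invert the lerp on the R channel (largest span, 203): t = (72 − 218) / (15 − 218) = -146/-203 = 0.71921.
Check on G: (123 − 237)/(78 − 237) = 0.717 ✓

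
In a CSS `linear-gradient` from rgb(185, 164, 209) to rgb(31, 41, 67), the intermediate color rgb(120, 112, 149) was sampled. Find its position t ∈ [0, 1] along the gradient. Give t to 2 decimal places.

Invert the lerp on the R channel (largest span, 154): t = (120 − 185) / (31 − 185) = -65/-154 = 0.42208.
Check on G: (112 − 164)/(41 − 164) = 0.4228 ✓

0.42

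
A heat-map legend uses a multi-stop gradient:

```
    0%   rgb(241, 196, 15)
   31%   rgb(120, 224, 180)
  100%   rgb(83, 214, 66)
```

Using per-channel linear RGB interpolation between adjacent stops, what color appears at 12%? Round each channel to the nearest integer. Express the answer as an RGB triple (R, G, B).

12% lies between the 0% and 31% stops, so the local fraction is t = (12 − 0)/(31 − 0) = 12/31 ≈ 0.3871.
R = 241 + 0.3871 × (120 − 241) = 194.161 → 194
G = 196 + 0.3871 × (224 − 196) = 206.839 → 207
B = 15 + 0.3871 × (180 − 15) = 78.871 → 79

(194, 207, 79)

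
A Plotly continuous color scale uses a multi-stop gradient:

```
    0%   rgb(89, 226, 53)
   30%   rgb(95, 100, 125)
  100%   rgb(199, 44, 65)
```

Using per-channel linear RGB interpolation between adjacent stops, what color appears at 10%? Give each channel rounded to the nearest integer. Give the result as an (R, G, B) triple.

(91, 184, 77)

10% lies between the 0% and 30% stops, so the local fraction is t = (10 − 0)/(30 − 0) = 10/30 ≈ 0.3333.
R = 89 + 0.3333 × (95 − 89) = 91 → 91
G = 226 + 0.3333 × (100 − 226) = 184.004 → 184
B = 53 + 0.3333 × (125 − 53) = 76.998 → 77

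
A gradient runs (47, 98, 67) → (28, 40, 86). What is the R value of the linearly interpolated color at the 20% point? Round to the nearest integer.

R = 47 + 0.2 × (28 − 47) = 43.2 → 43

43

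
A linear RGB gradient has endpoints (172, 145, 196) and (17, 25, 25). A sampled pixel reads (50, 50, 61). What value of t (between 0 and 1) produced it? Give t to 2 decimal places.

0.79

Invert the lerp on the B channel (largest span, 171): t = (61 − 196) / (25 − 196) = -135/-171 = 0.78947.
Check on R: (50 − 172)/(17 − 172) = 0.7871 ✓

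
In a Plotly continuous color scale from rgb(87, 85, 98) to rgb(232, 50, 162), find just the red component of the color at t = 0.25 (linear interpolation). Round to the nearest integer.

R = 87 + 0.25 × (232 − 87) = 123.25 → 123

123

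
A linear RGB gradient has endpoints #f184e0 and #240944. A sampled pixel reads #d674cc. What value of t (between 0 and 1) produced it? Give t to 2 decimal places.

Invert the lerp on the R channel (largest span, 205): t = (214 − 241) / (36 − 241) = -27/-205 = 0.13171.
Check on G: (116 − 132)/(9 − 132) = 0.1301 ✓

0.13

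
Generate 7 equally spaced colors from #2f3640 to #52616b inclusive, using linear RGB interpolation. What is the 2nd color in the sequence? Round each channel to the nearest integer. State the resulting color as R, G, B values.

With 7 swatches and endpoints inclusive, swatch 2 sits at t = (2 − 1)/(7 − 1) = 1/6 ≈ 0.1667.
#2f3640 → (47, 54, 64); #52616b → (82, 97, 107).
R = 47 + 0.1667 × (82 − 47) = 52.834 → 53
G = 54 + 0.1667 × (97 − 54) = 61.168 → 61
B = 64 + 0.1667 × (107 − 64) = 71.168 → 71

(53, 61, 71)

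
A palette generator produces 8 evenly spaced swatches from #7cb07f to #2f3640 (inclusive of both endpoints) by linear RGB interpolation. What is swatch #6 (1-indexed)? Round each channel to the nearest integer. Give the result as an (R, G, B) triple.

(69, 89, 82)

With 8 swatches and endpoints inclusive, swatch 6 sits at t = (6 − 1)/(8 − 1) = 5/7 ≈ 0.7143.
#7cb07f → (124, 176, 127); #2f3640 → (47, 54, 64).
R = 124 + 0.7143 × (47 − 124) = 68.999 → 69
G = 176 + 0.7143 × (54 − 176) = 88.855 → 89
B = 127 + 0.7143 × (64 − 127) = 81.999 → 82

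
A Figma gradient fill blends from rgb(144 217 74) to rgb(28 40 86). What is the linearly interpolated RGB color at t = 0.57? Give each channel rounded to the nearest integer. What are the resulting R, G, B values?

R = 144 + 0.57 × (28 − 144) = 144 + 0.57 × -116 = 77.88 → 78
G = 217 + 0.57 × (40 − 217) = 217 + 0.57 × -177 = 116.11 → 116
B = 74 + 0.57 × (86 − 74) = 74 + 0.57 × 12 = 80.84 → 81

(78, 116, 81)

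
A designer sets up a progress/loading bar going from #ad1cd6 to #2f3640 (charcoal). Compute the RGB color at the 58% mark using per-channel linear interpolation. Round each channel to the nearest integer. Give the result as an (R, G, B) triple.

(100, 43, 127)

#ad1cd6 → (173, 28, 214); #2f3640 → (47, 54, 64).
58% corresponds to t = 0.58.
R = 173 + 0.58 × (47 − 173) = 173 + 0.58 × -126 = 99.92 → 100
G = 28 + 0.58 × (54 − 28) = 28 + 0.58 × 26 = 43.08 → 43
B = 214 + 0.58 × (64 − 214) = 214 + 0.58 × -150 = 127 → 127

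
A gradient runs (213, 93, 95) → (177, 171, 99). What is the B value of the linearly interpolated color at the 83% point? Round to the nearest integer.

B = 95 + 0.83 × (99 − 95) = 98.32 → 98

98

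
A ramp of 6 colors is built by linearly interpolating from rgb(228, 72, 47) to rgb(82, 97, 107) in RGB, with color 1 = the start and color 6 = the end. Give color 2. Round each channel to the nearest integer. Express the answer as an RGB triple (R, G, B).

(199, 77, 59)

With 6 swatches and endpoints inclusive, swatch 2 sits at t = (2 − 1)/(6 − 1) = 1/5 ≈ 0.2.
R = 228 + 0.2 × (82 − 228) = 198.8 → 199
G = 72 + 0.2 × (97 − 72) = 77 → 77
B = 47 + 0.2 × (107 − 47) = 59 → 59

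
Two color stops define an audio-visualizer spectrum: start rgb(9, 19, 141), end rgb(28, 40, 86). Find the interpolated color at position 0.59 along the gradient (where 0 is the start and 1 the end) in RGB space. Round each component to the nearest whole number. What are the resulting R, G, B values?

(20, 31, 109)

R = 9 + 0.59 × (28 − 9) = 9 + 0.59 × 19 = 20.21 → 20
G = 19 + 0.59 × (40 − 19) = 19 + 0.59 × 21 = 31.39 → 31
B = 141 + 0.59 × (86 − 141) = 141 + 0.59 × -55 = 108.55 → 109
So the blended color is (20, 31, 109), about #141f6d.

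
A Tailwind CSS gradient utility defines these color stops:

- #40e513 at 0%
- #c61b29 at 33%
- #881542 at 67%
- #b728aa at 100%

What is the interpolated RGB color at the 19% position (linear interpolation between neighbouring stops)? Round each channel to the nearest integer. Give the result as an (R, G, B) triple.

(141, 113, 32)

19% lies between the 0% and 33% stops, so the local fraction is t = (19 − 0)/(33 − 0) = 19/33 ≈ 0.5758.
#40e513 → (64, 229, 19); #c61b29 → (198, 27, 41).
R = 64 + 0.5758 × (198 − 64) = 141.157 → 141
G = 229 + 0.5758 × (27 − 229) = 112.688 → 113
B = 19 + 0.5758 × (41 − 19) = 31.668 → 32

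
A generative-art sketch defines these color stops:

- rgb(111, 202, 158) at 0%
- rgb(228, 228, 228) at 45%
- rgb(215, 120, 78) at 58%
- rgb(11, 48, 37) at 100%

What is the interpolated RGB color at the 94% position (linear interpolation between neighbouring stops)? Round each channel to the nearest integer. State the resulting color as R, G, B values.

94% lies between the 58% and 100% stops, so the local fraction is t = (94 − 58)/(100 − 58) = 36/42 ≈ 0.8571.
R = 215 + 0.8571 × (11 − 215) = 40.152 → 40
G = 120 + 0.8571 × (48 − 120) = 58.289 → 58
B = 78 + 0.8571 × (37 − 78) = 42.859 → 43

(40, 58, 43)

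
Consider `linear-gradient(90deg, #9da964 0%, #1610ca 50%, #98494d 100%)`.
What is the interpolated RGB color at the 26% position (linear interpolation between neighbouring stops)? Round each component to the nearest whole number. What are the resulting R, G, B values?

(87, 89, 153)

26% lies between the 0% and 50% stops, so the local fraction is t = (26 − 0)/(50 − 0) = 26/50 ≈ 0.52.
#9da964 → (157, 169, 100); #1610ca → (22, 16, 202).
R = 157 + 0.52 × (22 − 157) = 86.8 → 87
G = 169 + 0.52 × (16 − 169) = 89.44 → 89
B = 100 + 0.52 × (202 − 100) = 153.04 → 153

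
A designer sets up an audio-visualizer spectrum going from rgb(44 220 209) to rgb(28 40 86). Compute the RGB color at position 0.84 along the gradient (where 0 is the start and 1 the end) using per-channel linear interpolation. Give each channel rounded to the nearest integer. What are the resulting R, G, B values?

R = 44 + 0.84 × (28 − 44) = 44 + 0.84 × -16 = 30.56 → 31
G = 220 + 0.84 × (40 − 220) = 220 + 0.84 × -180 = 68.8 → 69
B = 209 + 0.84 × (86 − 209) = 209 + 0.84 × -123 = 105.68 → 106

(31, 69, 106)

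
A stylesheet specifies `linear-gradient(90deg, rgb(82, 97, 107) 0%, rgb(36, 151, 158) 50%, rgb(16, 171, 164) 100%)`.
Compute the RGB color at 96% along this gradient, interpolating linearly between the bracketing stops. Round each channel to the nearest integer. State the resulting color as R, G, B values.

96% lies between the 50% and 100% stops, so the local fraction is t = (96 − 50)/(100 − 50) = 46/50 ≈ 0.92.
R = 36 + 0.92 × (16 − 36) = 17.6 → 18
G = 151 + 0.92 × (171 − 151) = 169.4 → 169
B = 158 + 0.92 × (164 − 158) = 163.52 → 164

(18, 169, 164)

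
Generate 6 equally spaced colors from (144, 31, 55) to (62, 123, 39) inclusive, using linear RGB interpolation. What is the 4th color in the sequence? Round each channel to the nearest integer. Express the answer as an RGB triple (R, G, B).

With 6 swatches and endpoints inclusive, swatch 4 sits at t = (4 − 1)/(6 − 1) = 3/5 ≈ 0.6.
R = 144 + 0.6 × (62 − 144) = 94.8 → 95
G = 31 + 0.6 × (123 − 31) = 86.2 → 86
B = 55 + 0.6 × (39 − 55) = 45.4 → 45

(95, 86, 45)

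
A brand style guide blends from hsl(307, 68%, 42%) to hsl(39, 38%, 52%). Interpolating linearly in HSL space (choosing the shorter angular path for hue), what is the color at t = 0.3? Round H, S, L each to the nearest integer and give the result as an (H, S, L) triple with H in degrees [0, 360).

(335, 59, 45)

Hue: 39 − 307 = -268°, but |-268| > 180 so the shorter arc goes the other way: Δh = -268 + 360 = 92°.
H = 307 + 0.3 × (92) = 334.6 → 335°
S = 68 + 0.3 × (38 − 68) = 59 → 59%
L = 42 + 0.3 × (52 − 42) = 45 → 45%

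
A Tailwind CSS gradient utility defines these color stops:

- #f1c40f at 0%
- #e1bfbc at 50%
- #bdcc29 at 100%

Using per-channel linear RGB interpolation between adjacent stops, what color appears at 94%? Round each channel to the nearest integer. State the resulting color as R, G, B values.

(193, 202, 59)

94% lies between the 50% and 100% stops, so the local fraction is t = (94 − 50)/(100 − 50) = 44/50 ≈ 0.88.
#e1bfbc → (225, 191, 188); #bdcc29 → (189, 204, 41).
R = 225 + 0.88 × (189 − 225) = 193.32 → 193
G = 191 + 0.88 × (204 − 191) = 202.44 → 202
B = 188 + 0.88 × (41 − 188) = 58.64 → 59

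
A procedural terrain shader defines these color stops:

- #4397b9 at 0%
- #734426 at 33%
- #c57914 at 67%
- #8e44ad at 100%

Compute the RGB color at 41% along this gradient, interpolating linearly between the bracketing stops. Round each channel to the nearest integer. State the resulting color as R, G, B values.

41% lies between the 33% and 67% stops, so the local fraction is t = (41 − 33)/(67 − 33) = 8/34 ≈ 0.2353.
#734426 → (115, 68, 38); #c57914 → (197, 121, 20).
R = 115 + 0.2353 × (197 − 115) = 134.295 → 134
G = 68 + 0.2353 × (121 − 68) = 80.471 → 80
B = 38 + 0.2353 × (20 − 38) = 33.765 → 34

(134, 80, 34)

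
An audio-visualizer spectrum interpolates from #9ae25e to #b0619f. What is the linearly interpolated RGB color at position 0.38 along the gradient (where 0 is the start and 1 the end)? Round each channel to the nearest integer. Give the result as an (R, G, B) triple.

(162, 177, 119)

#9ae25e → (154, 226, 94); #b0619f → (176, 97, 159).
R = 154 + 0.38 × (176 − 154) = 154 + 0.38 × 22 = 162.36 → 162
G = 226 + 0.38 × (97 − 226) = 226 + 0.38 × -129 = 176.98 → 177
B = 94 + 0.38 × (159 − 94) = 94 + 0.38 × 65 = 118.7 → 119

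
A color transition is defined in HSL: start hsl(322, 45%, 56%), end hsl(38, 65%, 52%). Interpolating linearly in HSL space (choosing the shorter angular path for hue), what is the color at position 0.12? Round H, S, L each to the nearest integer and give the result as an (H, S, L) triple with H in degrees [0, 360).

Hue: 38 − 322 = -284°, but |-284| > 180 so the shorter arc goes the other way: Δh = -284 + 360 = 76°.
H = 322 + 0.12 × (76) = 331.12 → 331°
S = 45 + 0.12 × (65 − 45) = 47.4 → 47%
L = 56 + 0.12 × (52 − 56) = 55.52 → 56%

(331, 47, 56)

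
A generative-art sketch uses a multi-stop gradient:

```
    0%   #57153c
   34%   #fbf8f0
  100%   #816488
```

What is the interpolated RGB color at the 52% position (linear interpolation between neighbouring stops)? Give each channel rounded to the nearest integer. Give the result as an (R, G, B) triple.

(218, 208, 212)

52% lies between the 34% and 100% stops, so the local fraction is t = (52 − 34)/(100 − 34) = 18/66 ≈ 0.2727.
#fbf8f0 → (251, 248, 240); #816488 → (129, 100, 136).
R = 251 + 0.2727 × (129 − 251) = 217.731 → 218
G = 248 + 0.2727 × (100 − 248) = 207.64 → 208
B = 240 + 0.2727 × (136 − 240) = 211.639 → 212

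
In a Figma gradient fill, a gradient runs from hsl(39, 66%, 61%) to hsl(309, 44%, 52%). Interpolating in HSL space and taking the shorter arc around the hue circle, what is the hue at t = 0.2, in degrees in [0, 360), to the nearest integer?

Hue: 309 − 39 = 270°, but |270| > 180 so the shorter arc goes the other way: Δh = 270 − 360 = -90°.
H = 39 + 0.2 × (-90) = 21 → 21°

21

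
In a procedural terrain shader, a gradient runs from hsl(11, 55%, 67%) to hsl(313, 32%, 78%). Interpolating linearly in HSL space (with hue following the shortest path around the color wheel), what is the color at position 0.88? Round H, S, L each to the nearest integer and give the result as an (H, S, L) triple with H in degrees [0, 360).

(320, 35, 77)

Hue: 313 − 11 = 302°, but |302| > 180 so the shorter arc goes the other way: Δh = 302 − 360 = -58°.
H = 11 + 0.88 × (-58) = -40.04 → -40 → -40 mod 360 = 320°
S = 55 + 0.88 × (32 − 55) = 34.76 → 35%
L = 67 + 0.88 × (78 − 67) = 76.68 → 77%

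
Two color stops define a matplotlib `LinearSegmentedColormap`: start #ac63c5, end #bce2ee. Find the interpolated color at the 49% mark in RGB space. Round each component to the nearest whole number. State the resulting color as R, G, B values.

(180, 161, 217)

#ac63c5 → (172, 99, 197); #bce2ee → (188, 226, 238).
49% corresponds to t = 0.49.
R = 172 + 0.49 × (188 − 172) = 172 + 0.49 × 16 = 179.84 → 180
G = 99 + 0.49 × (226 − 99) = 99 + 0.49 × 127 = 161.23 → 161
B = 197 + 0.49 × (238 − 197) = 197 + 0.49 × 41 = 217.09 → 217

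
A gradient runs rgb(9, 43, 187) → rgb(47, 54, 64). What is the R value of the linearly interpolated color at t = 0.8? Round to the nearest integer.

39

R = 9 + 0.8 × (47 − 9) = 39.4 → 39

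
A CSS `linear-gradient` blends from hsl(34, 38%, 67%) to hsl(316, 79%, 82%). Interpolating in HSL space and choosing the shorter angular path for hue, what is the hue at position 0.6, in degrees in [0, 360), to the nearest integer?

Hue: 316 − 34 = 282°, but |282| > 180 so the shorter arc goes the other way: Δh = 282 − 360 = -78°.
H = 34 + 0.6 × (-78) = -12.8 → -13 → -13 mod 360 = 347°

347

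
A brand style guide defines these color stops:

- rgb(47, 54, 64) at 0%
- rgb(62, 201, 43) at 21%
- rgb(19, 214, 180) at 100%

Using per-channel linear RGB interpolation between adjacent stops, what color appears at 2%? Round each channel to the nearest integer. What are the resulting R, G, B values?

2% lies between the 0% and 21% stops, so the local fraction is t = (2 − 0)/(21 − 0) = 2/21 ≈ 0.0952.
R = 47 + 0.0952 × (62 − 47) = 48.428 → 48
G = 54 + 0.0952 × (201 − 54) = 67.994 → 68
B = 64 + 0.0952 × (43 − 64) = 62.001 → 62

(48, 68, 62)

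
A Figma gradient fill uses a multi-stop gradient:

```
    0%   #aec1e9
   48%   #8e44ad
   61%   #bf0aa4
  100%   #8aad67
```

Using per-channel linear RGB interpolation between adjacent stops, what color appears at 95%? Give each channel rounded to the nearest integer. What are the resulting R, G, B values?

95% lies between the 61% and 100% stops, so the local fraction is t = (95 − 61)/(100 − 61) = 34/39 ≈ 0.8718.
#bf0aa4 → (191, 10, 164); #8aad67 → (138, 173, 103).
R = 191 + 0.8718 × (138 − 191) = 144.795 → 145
G = 10 + 0.8718 × (173 − 10) = 152.103 → 152
B = 164 + 0.8718 × (103 − 164) = 110.82 → 111

(145, 152, 111)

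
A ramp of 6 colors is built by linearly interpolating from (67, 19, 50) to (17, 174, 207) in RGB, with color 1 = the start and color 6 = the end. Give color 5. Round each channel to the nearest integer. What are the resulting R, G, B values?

(27, 143, 176)

With 6 swatches and endpoints inclusive, swatch 5 sits at t = (5 − 1)/(6 − 1) = 4/5 ≈ 0.8.
R = 67 + 0.8 × (17 − 67) = 27 → 27
G = 19 + 0.8 × (174 − 19) = 143 → 143
B = 50 + 0.8 × (207 − 50) = 175.6 → 176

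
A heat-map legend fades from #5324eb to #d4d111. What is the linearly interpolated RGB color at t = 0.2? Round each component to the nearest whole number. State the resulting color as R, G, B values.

(109, 71, 191)

#5324eb → (83, 36, 235); #d4d111 → (212, 209, 17).
R = 83 + 0.2 × (212 − 83) = 83 + 0.2 × 129 = 108.8 → 109
G = 36 + 0.2 × (209 − 36) = 36 + 0.2 × 173 = 70.6 → 71
B = 235 + 0.2 × (17 − 235) = 235 + 0.2 × -218 = 191.4 → 191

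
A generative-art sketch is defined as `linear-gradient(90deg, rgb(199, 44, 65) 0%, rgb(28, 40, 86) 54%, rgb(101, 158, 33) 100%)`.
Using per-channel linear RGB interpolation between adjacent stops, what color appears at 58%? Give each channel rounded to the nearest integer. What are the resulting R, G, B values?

58% lies between the 54% and 100% stops, so the local fraction is t = (58 − 54)/(100 − 54) = 4/46 ≈ 0.087.
R = 28 + 0.087 × (101 − 28) = 34.351 → 34
G = 40 + 0.087 × (158 − 40) = 50.266 → 50
B = 86 + 0.087 × (33 − 86) = 81.389 → 81

(34, 50, 81)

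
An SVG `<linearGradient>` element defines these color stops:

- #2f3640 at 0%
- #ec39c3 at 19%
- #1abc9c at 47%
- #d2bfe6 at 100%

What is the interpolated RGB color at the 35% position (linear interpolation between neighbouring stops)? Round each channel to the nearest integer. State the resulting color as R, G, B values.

(116, 132, 173)

35% lies between the 19% and 47% stops, so the local fraction is t = (35 − 19)/(47 − 19) = 16/28 ≈ 0.5714.
#ec39c3 → (236, 57, 195); #1abc9c → (26, 188, 156).
R = 236 + 0.5714 × (26 − 236) = 116.006 → 116
G = 57 + 0.5714 × (188 − 57) = 131.853 → 132
B = 195 + 0.5714 × (156 − 195) = 172.715 → 173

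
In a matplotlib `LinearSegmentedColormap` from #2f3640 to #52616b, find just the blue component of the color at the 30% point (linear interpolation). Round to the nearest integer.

B₁ = 64 (from #2f3640), B₂ = 107 (from #52616b).
B = 64 + 0.3 × (107 − 64) = 76.9 → 77

77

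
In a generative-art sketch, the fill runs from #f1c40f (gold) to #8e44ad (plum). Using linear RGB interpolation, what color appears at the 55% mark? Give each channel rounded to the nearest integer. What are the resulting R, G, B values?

(187, 126, 102)

#f1c40f → (241, 196, 15); #8e44ad → (142, 68, 173).
55% corresponds to t = 0.55.
R = 241 + 0.55 × (142 − 241) = 241 + 0.55 × -99 = 186.55 → 187
G = 196 + 0.55 × (68 − 196) = 196 + 0.55 × -128 = 125.6 → 126
B = 15 + 0.55 × (173 − 15) = 15 + 0.55 × 158 = 101.9 → 102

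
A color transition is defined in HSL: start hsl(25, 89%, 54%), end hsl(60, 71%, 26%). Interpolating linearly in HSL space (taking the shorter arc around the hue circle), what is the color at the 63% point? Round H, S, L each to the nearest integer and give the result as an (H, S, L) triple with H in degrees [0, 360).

(47, 78, 36)

Hue arc: Δh = 60 − 25 = 35° (|Δh| ≤ 180, already the shorter path).
H = 25 + 0.63 × (35) = 47.05 → 47°
S = 89 + 0.63 × (71 − 89) = 77.66 → 78%
L = 54 + 0.63 × (26 − 54) = 36.36 → 36%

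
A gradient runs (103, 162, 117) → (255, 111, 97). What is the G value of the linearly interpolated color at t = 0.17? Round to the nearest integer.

153

G = 162 + 0.17 × (111 − 162) = 153.33 → 153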